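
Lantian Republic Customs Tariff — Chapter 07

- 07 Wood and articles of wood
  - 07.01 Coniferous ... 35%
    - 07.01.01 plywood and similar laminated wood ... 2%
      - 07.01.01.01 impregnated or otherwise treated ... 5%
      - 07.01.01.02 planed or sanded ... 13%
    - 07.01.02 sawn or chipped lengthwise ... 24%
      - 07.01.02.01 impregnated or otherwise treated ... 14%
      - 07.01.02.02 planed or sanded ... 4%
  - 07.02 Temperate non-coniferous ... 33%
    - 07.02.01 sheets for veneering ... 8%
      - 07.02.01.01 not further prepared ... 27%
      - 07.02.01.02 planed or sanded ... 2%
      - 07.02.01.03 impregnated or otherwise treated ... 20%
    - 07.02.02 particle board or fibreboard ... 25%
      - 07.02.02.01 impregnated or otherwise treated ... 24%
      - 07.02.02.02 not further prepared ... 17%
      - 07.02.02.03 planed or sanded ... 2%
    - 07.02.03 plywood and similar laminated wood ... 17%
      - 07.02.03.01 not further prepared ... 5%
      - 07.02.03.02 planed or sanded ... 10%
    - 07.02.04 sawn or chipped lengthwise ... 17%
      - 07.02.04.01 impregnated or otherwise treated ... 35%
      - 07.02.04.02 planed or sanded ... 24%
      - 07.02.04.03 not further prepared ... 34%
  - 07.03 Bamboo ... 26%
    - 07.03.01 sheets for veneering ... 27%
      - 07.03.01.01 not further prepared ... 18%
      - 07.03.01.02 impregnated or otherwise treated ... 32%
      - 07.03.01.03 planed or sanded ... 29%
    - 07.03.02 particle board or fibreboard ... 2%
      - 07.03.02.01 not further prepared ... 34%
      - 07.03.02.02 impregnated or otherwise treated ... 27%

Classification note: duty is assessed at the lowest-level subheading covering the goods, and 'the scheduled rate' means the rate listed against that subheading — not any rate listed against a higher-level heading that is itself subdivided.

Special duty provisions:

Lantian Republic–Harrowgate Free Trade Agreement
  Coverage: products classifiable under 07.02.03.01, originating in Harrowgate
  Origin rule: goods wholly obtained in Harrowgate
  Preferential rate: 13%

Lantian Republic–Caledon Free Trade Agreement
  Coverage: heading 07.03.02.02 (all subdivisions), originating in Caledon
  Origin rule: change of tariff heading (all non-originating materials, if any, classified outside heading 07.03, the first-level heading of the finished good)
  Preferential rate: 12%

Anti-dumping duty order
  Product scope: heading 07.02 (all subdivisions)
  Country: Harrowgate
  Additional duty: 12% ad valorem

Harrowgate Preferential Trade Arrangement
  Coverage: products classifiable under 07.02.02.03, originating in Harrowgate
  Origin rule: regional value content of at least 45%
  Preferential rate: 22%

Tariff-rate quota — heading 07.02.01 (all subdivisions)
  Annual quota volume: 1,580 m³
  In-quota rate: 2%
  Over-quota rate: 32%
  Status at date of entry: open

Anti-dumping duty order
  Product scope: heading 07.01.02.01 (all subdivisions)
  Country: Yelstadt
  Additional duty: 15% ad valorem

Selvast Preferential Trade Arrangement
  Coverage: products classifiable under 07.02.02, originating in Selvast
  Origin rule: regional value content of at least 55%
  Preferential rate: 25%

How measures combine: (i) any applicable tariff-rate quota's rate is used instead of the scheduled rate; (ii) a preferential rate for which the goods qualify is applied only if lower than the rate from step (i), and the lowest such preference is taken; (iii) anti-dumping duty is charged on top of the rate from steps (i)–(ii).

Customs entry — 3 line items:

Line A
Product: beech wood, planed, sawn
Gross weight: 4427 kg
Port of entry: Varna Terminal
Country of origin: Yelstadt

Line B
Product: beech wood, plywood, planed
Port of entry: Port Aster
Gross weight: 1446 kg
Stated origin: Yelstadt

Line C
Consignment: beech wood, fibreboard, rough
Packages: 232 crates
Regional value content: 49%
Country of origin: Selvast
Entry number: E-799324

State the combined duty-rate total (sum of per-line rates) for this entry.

Line A: beech → 07.02; sawn → 07.02.04; planed → 07.02.04.02. Scheduled 24%. No special measure applies. → 24%.
Line B: beech → 07.02; plywood → 07.02.03; planed → 07.02.03.02. Scheduled 10%. No special measure applies. → 10%.
Line C: beech → 07.02; fibreboard → 07.02.02; rough → 07.02.02.02. Scheduled 17%. Selvast agreement on 07.02.02: RVC < 55%. → 17%.
Sum: 24% + 10% + 17% = 51%.

51%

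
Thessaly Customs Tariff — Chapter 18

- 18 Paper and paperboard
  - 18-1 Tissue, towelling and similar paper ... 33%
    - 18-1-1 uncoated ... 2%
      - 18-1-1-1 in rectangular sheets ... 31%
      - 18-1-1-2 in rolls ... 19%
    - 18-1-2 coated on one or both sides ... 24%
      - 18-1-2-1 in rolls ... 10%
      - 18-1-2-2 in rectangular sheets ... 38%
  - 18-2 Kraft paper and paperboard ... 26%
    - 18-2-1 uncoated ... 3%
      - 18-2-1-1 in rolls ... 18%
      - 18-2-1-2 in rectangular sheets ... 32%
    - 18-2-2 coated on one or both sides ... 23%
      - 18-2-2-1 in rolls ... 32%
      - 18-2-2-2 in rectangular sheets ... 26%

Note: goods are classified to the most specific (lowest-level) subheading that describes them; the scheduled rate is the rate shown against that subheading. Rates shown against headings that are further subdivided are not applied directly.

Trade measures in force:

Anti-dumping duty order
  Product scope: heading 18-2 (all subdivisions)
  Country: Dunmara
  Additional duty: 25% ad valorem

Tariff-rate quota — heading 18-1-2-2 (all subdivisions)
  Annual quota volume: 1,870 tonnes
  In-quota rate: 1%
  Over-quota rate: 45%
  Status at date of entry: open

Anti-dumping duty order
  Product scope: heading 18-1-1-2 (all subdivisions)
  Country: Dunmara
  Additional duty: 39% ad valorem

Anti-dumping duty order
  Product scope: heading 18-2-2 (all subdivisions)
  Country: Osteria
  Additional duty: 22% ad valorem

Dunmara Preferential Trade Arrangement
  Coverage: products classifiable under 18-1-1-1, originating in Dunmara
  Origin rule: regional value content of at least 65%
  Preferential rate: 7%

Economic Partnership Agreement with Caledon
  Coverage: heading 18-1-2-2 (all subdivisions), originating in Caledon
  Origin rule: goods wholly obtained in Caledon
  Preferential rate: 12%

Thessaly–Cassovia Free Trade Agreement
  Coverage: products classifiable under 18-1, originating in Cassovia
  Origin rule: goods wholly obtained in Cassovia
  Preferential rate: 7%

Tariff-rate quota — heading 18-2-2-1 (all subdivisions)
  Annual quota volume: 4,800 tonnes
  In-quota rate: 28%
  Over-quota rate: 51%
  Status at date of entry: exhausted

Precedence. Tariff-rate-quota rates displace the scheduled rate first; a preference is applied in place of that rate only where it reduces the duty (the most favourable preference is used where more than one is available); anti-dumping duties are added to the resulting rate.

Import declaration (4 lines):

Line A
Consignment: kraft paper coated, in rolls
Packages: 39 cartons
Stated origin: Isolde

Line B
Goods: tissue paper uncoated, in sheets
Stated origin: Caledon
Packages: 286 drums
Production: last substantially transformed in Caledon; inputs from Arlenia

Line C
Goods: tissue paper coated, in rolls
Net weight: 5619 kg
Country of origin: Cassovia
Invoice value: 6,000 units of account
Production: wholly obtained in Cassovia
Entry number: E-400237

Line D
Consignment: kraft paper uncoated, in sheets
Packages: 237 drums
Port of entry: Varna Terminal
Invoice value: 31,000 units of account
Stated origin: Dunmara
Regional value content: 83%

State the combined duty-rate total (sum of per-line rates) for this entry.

146%

Line A: kraft paper → 18-2; coated → 18-2-2; in rolls → 18-2-2-1. Scheduled 32%. quota on 18-2-2-1 exhausted → over-quota 51%. → 51%.
Line B: tissue paper → 18-1; uncoated → 18-1-1; in sheets → 18-1-1-1. Scheduled 31%. Caledon agreement on 18-1-2-2: 18-1-1-1 not covered. → 31%.
Line C: tissue paper → 18-1; coated → 18-1-2; in rolls → 18-1-2-1. Scheduled 10%. Cassovia agreement on 18-1: wholly obtained → 7% available; preferential 7%. → 7%.
Line D: kraft paper → 18-2; uncoated → 18-2-1; in sheets → 18-2-1-2. Scheduled 32%. Dunmara agreement on 18-1-1-1: 18-2-1-2 not covered; anti-dumping (Dunmara, 18-2): +25%; total 32% + 25% = 57%. → 57%.
Sum: 51% + 31% + 7% + 57% = 146%.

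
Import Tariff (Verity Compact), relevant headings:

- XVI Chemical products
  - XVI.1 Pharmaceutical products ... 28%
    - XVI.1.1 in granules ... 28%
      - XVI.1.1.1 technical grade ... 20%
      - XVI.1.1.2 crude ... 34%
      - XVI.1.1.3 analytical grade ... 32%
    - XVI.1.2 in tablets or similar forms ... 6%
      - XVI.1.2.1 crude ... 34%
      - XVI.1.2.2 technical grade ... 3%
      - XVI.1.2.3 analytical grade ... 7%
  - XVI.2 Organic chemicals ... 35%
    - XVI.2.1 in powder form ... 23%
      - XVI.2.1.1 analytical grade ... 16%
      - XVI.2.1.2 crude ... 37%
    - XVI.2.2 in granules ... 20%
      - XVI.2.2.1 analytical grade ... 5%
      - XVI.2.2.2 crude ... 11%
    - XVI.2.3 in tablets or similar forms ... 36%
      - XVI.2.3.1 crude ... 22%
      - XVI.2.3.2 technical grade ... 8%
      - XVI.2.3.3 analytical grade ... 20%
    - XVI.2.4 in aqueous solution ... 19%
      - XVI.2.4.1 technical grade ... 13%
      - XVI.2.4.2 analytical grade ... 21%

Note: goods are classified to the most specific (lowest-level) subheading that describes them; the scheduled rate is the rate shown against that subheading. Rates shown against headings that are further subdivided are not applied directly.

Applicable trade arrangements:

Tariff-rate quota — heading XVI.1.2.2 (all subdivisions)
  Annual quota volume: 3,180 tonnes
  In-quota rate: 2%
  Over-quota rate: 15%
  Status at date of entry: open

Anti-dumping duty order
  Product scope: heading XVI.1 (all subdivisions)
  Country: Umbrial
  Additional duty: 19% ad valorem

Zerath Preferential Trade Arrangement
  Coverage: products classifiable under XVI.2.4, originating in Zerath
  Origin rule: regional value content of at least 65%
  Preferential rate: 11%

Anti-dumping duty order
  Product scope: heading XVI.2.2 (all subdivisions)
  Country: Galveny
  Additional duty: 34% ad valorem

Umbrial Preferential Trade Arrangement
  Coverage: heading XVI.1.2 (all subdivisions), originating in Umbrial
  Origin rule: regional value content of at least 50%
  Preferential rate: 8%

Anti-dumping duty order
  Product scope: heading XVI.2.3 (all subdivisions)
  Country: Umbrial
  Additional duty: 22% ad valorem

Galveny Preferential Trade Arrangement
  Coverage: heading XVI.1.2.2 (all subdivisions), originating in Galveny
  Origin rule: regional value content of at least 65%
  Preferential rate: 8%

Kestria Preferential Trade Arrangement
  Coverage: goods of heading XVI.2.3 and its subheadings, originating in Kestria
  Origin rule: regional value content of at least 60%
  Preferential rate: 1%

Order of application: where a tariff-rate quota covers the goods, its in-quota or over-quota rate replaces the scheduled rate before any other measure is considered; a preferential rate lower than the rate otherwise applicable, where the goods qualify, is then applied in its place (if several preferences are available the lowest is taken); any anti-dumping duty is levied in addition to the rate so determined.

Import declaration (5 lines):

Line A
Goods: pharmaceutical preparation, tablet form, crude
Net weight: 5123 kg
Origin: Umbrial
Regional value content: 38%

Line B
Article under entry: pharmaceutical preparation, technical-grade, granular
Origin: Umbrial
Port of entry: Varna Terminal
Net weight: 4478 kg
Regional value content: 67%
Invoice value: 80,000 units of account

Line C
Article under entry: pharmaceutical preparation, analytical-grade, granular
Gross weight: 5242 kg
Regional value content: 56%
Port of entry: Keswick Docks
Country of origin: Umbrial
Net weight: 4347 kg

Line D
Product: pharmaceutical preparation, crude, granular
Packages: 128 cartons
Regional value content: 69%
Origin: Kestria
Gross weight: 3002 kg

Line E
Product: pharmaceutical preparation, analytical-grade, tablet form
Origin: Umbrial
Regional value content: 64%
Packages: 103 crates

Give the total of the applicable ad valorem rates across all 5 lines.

203%

Line A: pharmaceutical → XVI.1; tablet form → XVI.1.2; crude → XVI.1.2.1. Scheduled 34%. Umbrial agreement on XVI.1.2: RVC < 50%; anti-dumping (Umbrial, XVI.1): +19%; total 34% + 19% = 53%. → 53%.
Line B: pharmaceutical → XVI.1; granular → XVI.1.1; technical-grade → XVI.1.1.1. Scheduled 20%. Umbrial agreement on XVI.1.2: XVI.1.1.1 not covered; anti-dumping (Umbrial, XVI.1): +19%; total 20% + 19% = 39%. → 39%.
Line C: pharmaceutical → XVI.1; granular → XVI.1.1; analytical-grade → XVI.1.1.3. Scheduled 32%. Umbrial agreement on XVI.1.2: XVI.1.1.3 not covered; anti-dumping (Umbrial, XVI.1): +19%; total 32% + 19% = 51%. → 51%.
Line D: pharmaceutical → XVI.1; granular → XVI.1.1; crude → XVI.1.1.2. Scheduled 34%. Kestria agreement on XVI.2.3: XVI.1.1.2 not covered. → 34%.
Line E: pharmaceutical → XVI.1; tablet form → XVI.1.2; analytical-grade → XVI.1.2.3. Scheduled 7%. Umbrial agreement on XVI.1.2: RVC ≥ 50% → 8% available; preference 8% not lower than 7% → no reduction; anti-dumping (Umbrial, XVI.1): +19%; total 7% + 19% = 26%. → 26%.
Sum: 53% + 39% + 51% + 34% + 26% = 203%.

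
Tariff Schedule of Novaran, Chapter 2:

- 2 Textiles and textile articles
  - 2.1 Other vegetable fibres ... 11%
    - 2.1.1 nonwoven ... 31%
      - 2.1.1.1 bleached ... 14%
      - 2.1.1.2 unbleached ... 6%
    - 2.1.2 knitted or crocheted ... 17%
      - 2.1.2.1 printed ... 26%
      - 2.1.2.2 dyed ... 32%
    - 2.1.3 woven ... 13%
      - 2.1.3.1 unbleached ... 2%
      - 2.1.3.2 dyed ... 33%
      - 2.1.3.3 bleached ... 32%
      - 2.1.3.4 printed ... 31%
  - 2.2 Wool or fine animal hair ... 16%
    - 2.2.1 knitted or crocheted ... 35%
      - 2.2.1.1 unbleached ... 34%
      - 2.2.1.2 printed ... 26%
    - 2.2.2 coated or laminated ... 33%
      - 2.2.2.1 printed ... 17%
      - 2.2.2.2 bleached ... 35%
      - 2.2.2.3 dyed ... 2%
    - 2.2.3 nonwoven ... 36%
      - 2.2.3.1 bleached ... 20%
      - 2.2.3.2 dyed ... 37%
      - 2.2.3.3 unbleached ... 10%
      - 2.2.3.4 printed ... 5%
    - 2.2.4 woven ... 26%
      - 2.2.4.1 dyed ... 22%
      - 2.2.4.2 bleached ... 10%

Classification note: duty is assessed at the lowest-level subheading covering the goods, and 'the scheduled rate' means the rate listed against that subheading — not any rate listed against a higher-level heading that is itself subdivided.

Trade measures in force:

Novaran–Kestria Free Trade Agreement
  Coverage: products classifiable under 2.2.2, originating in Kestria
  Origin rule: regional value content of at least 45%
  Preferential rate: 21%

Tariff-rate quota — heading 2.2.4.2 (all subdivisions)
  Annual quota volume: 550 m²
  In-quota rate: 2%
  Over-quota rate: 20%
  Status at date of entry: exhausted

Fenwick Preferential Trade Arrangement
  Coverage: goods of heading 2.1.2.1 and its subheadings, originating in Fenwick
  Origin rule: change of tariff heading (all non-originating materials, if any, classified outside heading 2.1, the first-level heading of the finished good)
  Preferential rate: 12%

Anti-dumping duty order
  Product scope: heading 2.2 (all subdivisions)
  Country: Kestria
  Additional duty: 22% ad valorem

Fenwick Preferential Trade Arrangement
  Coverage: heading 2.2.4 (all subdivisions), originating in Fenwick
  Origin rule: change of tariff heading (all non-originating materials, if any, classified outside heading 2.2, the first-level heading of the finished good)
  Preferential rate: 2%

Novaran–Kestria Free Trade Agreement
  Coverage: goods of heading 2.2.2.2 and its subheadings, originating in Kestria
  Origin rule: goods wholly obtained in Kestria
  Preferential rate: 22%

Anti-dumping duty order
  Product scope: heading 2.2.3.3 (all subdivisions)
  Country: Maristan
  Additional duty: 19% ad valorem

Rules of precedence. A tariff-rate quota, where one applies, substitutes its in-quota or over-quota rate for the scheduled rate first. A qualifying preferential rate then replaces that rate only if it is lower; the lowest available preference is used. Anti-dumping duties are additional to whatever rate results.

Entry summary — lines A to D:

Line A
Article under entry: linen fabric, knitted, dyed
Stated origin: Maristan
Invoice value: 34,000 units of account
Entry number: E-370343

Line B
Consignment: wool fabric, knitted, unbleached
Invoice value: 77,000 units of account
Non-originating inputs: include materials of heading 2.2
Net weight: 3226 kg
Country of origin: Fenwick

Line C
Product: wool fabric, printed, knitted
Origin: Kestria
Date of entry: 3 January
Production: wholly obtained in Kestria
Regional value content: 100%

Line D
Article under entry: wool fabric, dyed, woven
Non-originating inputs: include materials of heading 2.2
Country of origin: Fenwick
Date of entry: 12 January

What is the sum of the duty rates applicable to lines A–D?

Line A: linen → 2.1; knitted → 2.1.2; dyed → 2.1.2.2. Scheduled 32%. No special measure applies. → 32%.
Line B: wool → 2.2; knitted → 2.2.1; unbleached → 2.2.1.1. Scheduled 34%. Fenwick agreement on 2.1.2.1: 2.2.1.1 not covered; Fenwick agreement on 2.2.4: 2.2.1.1 not covered. → 34%.
Line C: wool → 2.2; knitted → 2.2.1; printed → 2.2.1.2. Scheduled 26%. Kestria agreement on 2.2.2: 2.2.1.2 not covered; Kestria agreement on 2.2.2.2: 2.2.1.2 not covered; anti-dumping (Kestria, 2.2): +22%; total 26% + 22% = 48%. → 48%.
Line D: wool → 2.2; woven → 2.2.4; dyed → 2.2.4.1. Scheduled 22%. Fenwick agreement on 2.1.2.1: 2.2.4.1 not covered; Fenwick agreement on 2.2.4: CTH not met. → 22%.
Sum: 32% + 34% + 48% + 22% = 136%.

136%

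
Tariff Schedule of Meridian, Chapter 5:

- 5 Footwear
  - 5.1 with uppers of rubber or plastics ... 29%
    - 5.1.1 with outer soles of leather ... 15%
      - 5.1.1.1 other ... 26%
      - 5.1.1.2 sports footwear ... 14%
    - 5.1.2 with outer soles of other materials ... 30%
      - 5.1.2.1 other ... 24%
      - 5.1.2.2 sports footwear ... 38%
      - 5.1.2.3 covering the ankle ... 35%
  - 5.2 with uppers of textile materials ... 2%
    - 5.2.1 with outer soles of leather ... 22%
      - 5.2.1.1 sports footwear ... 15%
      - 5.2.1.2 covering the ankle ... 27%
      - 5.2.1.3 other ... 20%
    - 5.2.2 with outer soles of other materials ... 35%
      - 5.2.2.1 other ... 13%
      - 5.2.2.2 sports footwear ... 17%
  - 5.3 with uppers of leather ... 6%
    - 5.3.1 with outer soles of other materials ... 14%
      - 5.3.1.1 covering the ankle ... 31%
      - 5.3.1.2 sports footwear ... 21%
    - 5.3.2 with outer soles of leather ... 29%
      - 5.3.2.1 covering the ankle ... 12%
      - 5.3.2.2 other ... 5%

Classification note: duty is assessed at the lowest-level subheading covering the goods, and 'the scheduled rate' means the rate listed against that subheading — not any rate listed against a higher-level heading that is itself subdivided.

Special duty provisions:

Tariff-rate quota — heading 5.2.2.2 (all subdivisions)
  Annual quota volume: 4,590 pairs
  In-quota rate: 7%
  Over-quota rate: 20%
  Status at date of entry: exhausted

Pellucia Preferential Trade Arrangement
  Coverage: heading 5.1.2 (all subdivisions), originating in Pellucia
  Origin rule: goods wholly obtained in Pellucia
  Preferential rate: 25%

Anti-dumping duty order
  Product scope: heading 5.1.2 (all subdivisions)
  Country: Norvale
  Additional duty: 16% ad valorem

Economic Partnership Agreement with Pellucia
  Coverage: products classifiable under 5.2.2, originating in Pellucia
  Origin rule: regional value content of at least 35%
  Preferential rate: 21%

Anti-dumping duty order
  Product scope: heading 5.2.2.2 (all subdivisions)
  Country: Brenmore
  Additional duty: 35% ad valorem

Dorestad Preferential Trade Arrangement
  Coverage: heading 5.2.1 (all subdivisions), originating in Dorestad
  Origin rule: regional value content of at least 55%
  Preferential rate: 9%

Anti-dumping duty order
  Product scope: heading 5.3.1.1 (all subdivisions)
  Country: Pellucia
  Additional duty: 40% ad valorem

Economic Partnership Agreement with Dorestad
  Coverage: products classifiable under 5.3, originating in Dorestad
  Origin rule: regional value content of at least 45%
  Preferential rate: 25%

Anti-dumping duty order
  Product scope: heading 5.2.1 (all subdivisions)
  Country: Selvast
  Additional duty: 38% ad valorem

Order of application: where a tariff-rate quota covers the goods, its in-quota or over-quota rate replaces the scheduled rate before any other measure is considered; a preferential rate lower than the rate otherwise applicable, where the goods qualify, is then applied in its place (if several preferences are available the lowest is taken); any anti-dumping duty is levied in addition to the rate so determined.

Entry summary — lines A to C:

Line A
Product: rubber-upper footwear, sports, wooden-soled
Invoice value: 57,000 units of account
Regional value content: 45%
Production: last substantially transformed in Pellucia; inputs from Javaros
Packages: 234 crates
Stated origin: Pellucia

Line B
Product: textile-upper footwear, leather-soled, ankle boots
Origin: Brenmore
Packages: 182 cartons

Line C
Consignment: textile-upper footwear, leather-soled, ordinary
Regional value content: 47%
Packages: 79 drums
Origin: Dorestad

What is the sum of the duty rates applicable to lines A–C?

85%

Line A: rubber-upper → 5.1; wooden-soled → 5.1.2; sports → 5.1.2.2. Scheduled 38%. Pellucia agreement on 5.1.2: not wholly obtained; Pellucia agreement on 5.2.2: 5.1.2.2 not covered. → 38%.
Line B: textile-upper → 5.2; leather-soled → 5.2.1; ankle boots → 5.2.1.2. Scheduled 27%. No special measure applies. → 27%.
Line C: textile-upper → 5.2; leather-soled → 5.2.1; ordinary → 5.2.1.3. Scheduled 20%. Dorestad agreement on 5.2.1: RVC < 55%; Dorestad agreement on 5.3: 5.2.1.3 not covered. → 20%.
Sum: 38% + 27% + 20% = 85%.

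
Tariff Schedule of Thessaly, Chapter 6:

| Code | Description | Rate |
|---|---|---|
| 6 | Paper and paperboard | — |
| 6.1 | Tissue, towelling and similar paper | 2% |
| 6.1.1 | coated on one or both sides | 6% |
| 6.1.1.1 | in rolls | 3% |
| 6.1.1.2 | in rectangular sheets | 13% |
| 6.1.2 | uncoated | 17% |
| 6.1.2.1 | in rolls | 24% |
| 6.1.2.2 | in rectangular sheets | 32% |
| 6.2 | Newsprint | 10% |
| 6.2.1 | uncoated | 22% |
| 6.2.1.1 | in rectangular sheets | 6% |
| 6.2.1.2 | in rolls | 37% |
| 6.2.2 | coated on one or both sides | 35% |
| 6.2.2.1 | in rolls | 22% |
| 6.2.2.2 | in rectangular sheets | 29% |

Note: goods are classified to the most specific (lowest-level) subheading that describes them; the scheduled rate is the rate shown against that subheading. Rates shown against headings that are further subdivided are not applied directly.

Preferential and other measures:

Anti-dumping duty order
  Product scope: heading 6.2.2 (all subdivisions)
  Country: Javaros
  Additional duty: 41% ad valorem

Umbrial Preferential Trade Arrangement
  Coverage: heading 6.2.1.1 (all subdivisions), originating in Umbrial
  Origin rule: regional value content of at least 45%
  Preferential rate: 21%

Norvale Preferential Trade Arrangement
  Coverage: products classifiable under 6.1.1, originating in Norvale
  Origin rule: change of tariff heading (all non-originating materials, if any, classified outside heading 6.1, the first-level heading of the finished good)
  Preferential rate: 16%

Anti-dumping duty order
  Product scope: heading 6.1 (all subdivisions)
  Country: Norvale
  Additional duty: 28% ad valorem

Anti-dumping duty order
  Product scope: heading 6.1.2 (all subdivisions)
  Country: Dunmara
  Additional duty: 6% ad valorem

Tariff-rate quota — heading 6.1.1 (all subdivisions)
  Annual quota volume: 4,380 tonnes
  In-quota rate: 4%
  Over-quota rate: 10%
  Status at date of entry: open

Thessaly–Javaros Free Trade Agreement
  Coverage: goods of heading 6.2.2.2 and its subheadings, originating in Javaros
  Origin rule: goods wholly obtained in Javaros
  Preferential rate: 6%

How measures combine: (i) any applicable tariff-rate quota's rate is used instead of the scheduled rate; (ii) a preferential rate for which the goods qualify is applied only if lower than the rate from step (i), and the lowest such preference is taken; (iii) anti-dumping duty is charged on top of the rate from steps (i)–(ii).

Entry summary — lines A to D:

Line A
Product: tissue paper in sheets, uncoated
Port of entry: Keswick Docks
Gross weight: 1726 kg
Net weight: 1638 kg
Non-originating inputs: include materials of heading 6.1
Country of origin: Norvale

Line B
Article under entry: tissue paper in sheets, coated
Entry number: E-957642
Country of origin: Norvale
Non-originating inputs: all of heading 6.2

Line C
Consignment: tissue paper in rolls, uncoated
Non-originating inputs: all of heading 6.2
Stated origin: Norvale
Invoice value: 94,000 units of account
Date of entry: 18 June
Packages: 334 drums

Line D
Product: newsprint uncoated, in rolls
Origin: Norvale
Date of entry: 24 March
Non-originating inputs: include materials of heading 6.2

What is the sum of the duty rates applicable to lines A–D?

181%

Line A: tissue paper → 6.1; uncoated → 6.1.2; in sheets → 6.1.2.2. Scheduled 32%. Norvale agreement on 6.1.1: 6.1.2.2 not covered; anti-dumping (Norvale, 6.1): +28%; total 32% + 28% = 60%. → 60%.
Line B: tissue paper → 6.1; coated → 6.1.1; in sheets → 6.1.1.2. Scheduled 13%. quota on 6.1.1 open → in-quota 4%; Norvale agreement on 6.1.1: CTH met → 16% available; preference 16% not lower than 4% → no reduction; anti-dumping (Norvale, 6.1): +28%; total 4% + 28% = 32%. → 32%.
Line C: tissue paper → 6.1; uncoated → 6.1.2; in rolls → 6.1.2.1. Scheduled 24%. Norvale agreement on 6.1.1: 6.1.2.1 not covered; anti-dumping (Norvale, 6.1): +28%; total 24% + 28% = 52%. → 52%.
Line D: newsprint → 6.2; uncoated → 6.2.1; in rolls → 6.2.1.2. Scheduled 37%. Norvale agreement on 6.1.1: 6.2.1.2 not covered. → 37%.
Sum: 60% + 32% + 52% + 37% = 181%.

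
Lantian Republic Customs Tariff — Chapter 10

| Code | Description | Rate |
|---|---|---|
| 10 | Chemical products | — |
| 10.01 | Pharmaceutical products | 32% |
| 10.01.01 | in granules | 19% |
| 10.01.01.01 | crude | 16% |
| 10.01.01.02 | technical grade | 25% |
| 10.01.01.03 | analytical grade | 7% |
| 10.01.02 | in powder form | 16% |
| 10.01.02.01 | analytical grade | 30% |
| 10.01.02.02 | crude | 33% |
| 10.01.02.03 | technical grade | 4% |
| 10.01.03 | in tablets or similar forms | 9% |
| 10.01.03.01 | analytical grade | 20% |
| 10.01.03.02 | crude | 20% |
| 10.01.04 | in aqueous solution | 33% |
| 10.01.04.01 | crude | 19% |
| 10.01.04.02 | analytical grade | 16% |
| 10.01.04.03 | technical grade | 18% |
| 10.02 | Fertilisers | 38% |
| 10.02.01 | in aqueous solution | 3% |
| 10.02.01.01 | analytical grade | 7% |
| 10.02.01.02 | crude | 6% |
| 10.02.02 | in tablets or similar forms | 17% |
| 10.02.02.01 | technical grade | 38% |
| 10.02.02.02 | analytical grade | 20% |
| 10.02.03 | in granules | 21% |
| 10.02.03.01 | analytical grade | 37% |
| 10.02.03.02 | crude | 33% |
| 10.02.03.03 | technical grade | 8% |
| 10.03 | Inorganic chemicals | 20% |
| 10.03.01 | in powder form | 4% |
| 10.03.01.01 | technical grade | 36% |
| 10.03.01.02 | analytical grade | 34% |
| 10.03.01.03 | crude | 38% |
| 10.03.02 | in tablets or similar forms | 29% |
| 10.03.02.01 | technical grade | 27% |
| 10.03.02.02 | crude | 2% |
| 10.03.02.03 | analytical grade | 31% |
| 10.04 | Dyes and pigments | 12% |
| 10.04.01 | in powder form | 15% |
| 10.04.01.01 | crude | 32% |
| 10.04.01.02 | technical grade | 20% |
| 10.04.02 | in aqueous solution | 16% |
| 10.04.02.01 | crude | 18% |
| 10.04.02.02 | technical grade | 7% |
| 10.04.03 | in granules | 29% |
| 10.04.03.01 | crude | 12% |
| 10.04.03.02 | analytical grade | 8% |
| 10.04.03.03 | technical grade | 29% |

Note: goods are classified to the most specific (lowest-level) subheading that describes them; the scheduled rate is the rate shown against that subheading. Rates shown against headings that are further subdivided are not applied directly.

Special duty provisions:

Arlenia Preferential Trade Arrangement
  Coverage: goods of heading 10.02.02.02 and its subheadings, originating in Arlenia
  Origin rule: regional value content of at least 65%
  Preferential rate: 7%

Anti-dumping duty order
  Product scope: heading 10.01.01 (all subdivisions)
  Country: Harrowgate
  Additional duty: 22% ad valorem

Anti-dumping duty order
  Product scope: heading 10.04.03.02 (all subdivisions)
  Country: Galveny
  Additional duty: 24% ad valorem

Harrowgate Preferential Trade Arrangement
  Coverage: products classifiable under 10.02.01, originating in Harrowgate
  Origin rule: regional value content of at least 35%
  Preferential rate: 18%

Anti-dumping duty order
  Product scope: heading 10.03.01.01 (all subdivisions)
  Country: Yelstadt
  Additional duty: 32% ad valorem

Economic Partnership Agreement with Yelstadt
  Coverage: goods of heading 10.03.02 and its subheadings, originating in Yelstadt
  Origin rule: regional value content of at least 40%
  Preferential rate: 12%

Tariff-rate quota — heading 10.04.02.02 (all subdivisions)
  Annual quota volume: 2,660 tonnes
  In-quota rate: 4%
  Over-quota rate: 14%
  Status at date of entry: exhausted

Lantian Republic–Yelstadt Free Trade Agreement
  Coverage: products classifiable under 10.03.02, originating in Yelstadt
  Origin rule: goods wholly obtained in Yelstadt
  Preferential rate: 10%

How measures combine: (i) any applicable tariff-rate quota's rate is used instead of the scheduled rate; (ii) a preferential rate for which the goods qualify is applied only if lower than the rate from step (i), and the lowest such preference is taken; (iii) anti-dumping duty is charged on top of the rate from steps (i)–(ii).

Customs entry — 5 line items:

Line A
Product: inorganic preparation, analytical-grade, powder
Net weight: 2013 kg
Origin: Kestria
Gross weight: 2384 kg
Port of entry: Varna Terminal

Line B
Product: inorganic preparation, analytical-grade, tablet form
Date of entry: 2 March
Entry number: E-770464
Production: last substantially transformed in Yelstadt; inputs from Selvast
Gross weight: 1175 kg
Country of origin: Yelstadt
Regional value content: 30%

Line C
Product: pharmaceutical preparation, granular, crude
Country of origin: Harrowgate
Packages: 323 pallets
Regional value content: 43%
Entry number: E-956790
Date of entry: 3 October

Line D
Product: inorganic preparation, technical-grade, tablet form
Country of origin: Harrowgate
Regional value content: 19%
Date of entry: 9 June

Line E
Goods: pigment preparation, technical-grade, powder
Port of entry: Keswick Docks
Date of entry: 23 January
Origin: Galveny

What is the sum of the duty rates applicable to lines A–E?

Line A: inorganic → 10.03; powder → 10.03.01; analytical-grade → 10.03.01.02. Scheduled 34%. No special measure applies. → 34%.
Line B: inorganic → 10.03; tablet form → 10.03.02; analytical-grade → 10.03.02.03. Scheduled 31%. Yelstadt agreement on 10.03.02: RVC < 40%; Yelstadt agreement on 10.03.02: not wholly obtained. → 31%.
Line C: pharmaceutical → 10.01; granular → 10.01.01; crude → 10.01.01.01. Scheduled 16%. Harrowgate agreement on 10.02.01: 10.01.01.01 not covered; anti-dumping (Harrowgate, 10.01.01): +22%; total 16% + 22% = 38%. → 38%.
Line D: inorganic → 10.03; tablet form → 10.03.02; technical-grade → 10.03.02.01. Scheduled 27%. Harrowgate agreement on 10.02.01: 10.03.02.01 not covered. → 27%.
Line E: pigment → 10.04; powder → 10.04.01; technical-grade → 10.04.01.02. Scheduled 20%. No special measure applies. → 20%.
Sum: 34% + 31% + 38% + 27% + 20% = 150%.

150%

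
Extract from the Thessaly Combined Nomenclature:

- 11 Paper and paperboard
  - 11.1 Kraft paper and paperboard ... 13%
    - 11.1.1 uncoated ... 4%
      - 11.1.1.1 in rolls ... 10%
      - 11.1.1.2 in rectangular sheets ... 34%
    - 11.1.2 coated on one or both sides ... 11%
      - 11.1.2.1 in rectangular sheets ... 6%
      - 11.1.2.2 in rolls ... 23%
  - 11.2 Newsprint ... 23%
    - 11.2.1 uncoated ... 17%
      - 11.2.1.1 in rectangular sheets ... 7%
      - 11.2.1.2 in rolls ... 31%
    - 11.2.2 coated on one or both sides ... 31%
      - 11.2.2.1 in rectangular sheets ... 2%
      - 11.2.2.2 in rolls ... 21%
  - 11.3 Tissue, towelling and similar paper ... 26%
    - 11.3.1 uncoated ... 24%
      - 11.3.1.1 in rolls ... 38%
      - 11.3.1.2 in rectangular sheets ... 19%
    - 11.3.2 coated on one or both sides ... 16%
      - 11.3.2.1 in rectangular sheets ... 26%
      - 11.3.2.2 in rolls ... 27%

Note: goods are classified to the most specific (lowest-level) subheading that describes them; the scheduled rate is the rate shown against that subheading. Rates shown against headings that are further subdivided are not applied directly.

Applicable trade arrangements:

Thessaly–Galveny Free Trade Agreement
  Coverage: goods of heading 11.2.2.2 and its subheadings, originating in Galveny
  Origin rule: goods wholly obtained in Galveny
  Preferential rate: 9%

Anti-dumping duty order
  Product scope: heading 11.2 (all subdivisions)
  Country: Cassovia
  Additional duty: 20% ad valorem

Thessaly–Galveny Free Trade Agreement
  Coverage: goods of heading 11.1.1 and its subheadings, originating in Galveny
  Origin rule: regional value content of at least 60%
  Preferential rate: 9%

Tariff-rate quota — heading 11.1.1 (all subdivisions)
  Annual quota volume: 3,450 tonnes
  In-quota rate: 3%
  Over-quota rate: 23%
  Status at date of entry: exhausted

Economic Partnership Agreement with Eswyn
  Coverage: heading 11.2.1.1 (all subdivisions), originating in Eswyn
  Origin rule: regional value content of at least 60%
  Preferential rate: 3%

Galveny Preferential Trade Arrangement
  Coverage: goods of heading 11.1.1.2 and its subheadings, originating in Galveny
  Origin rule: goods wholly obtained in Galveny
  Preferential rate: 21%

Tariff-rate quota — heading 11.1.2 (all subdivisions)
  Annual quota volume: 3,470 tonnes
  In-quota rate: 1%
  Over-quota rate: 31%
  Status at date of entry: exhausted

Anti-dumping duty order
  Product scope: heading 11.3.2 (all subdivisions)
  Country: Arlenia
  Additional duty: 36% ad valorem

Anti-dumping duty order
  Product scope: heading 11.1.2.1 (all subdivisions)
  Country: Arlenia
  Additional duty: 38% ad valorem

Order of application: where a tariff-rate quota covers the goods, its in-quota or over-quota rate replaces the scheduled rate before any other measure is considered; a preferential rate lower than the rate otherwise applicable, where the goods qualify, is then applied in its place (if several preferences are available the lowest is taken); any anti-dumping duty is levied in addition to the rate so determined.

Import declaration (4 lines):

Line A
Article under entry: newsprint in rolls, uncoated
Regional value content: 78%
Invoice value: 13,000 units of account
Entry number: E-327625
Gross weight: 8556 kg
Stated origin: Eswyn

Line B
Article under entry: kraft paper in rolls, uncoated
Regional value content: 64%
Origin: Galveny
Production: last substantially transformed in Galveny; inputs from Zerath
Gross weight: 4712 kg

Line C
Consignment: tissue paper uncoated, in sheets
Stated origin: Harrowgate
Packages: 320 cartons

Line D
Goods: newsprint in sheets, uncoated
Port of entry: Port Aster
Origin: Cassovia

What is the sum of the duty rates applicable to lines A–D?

86%

Line A: newsprint → 11.2; uncoated → 11.2.1; in rolls → 11.2.1.2. Scheduled 31%. Eswyn agreement on 11.2.1.1: 11.2.1.2 not covered. → 31%.
Line B: kraft paper → 11.1; uncoated → 11.1.1; in rolls → 11.1.1.1. Scheduled 10%. quota on 11.1.1 exhausted → over-quota 23%; Galveny agreement on 11.2.2.2: 11.1.1.1 not covered; Galveny agreement on 11.1.1: RVC ≥ 60% → 9% available; Galveny agreement on 11.1.1.2: 11.1.1.1 not covered; preferential 9%. → 9%.
Line C: tissue paper → 11.3; uncoated → 11.3.1; in sheets → 11.3.1.2. Scheduled 19%. No special measure applies. → 19%.
Line D: newsprint → 11.2; uncoated → 11.2.1; in sheets → 11.2.1.1. Scheduled 7%. anti-dumping (Cassovia, 11.2): +20%; total 7% + 20% = 27%. → 27%.
Sum: 31% + 9% + 19% + 27% = 86%.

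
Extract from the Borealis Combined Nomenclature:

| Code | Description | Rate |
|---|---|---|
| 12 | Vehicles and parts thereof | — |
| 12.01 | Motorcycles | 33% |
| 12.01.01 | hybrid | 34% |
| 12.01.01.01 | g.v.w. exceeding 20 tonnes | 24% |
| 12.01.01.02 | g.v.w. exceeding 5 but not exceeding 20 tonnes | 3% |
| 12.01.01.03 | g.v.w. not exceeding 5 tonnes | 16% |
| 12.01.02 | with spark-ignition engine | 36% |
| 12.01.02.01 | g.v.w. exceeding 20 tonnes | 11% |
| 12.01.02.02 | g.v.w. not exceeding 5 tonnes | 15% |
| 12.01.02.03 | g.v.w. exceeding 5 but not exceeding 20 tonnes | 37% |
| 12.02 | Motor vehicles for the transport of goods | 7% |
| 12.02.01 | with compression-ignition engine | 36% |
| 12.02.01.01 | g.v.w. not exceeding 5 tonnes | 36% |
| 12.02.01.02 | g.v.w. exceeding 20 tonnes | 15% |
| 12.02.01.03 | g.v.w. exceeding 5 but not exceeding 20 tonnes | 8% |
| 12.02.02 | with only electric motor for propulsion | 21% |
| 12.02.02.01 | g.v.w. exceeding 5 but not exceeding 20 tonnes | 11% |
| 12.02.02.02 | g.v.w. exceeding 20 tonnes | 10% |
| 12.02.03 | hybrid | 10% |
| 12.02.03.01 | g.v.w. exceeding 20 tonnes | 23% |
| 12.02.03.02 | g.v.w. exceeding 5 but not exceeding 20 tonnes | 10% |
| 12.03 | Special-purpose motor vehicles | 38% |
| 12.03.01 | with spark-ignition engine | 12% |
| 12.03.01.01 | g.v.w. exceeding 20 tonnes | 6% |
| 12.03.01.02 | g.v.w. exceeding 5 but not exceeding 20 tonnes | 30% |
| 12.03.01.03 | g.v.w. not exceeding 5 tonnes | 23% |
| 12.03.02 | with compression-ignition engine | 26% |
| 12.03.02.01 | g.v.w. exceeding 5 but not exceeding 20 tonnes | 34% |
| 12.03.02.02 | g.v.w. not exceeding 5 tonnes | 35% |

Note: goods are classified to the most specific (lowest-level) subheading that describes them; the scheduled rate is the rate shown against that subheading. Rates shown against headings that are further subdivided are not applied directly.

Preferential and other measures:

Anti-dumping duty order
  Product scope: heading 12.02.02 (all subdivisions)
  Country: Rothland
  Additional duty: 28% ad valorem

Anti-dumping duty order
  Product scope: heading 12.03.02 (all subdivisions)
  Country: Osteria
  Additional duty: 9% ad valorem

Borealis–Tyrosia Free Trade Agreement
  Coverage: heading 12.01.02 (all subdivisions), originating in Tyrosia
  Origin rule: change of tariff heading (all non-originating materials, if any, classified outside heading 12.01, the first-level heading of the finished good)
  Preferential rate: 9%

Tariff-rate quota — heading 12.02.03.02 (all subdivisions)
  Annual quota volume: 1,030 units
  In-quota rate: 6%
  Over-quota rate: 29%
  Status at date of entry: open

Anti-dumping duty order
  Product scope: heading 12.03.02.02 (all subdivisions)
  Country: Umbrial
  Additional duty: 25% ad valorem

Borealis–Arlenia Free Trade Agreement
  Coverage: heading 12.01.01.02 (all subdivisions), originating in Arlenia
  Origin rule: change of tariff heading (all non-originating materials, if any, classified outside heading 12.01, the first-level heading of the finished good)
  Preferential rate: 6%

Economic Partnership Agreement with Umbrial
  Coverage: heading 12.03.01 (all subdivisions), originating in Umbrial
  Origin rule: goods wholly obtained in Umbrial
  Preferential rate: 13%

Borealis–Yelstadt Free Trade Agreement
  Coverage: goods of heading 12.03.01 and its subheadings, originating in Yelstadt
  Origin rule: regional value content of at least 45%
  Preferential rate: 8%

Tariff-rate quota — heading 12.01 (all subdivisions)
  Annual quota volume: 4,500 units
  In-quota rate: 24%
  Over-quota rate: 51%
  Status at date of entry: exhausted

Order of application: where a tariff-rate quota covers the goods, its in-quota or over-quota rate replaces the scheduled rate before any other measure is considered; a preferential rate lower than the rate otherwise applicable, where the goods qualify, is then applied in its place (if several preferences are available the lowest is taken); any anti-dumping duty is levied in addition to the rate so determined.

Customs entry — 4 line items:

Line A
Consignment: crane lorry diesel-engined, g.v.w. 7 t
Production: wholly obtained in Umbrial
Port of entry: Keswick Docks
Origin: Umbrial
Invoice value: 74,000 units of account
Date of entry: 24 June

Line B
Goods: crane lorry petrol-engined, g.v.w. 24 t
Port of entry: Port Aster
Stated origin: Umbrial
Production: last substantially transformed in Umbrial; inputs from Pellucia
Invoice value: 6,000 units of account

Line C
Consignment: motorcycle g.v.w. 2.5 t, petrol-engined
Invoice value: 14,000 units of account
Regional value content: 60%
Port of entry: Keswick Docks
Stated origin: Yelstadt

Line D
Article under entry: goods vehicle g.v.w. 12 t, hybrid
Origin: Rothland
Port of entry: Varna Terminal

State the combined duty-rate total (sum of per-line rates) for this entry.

Line A: crane lorry → 12.03; diesel-engined → 12.03.02; g.v.w. 7 t → 12.03.02.01. Scheduled 34%. Umbrial agreement on 12.03.01: 12.03.02.01 not covered. → 34%.
Line B: crane lorry → 12.03; petrol-engined → 12.03.01; g.v.w. 24 t → 12.03.01.01. Scheduled 6%. Umbrial agreement on 12.03.01: not wholly obtained. → 6%.
Line C: motorcycle → 12.01; petrol-engined → 12.01.02; g.v.w. 2.5 t → 12.01.02.02. Scheduled 15%. quota on 12.01 exhausted → over-quota 51%; Yelstadt agreement on 12.03.01: 12.01.02.02 not covered. → 51%.
Line D: goods vehicle → 12.02; hybrid → 12.02.03; g.v.w. 12 t → 12.02.03.02. Scheduled 10%. quota on 12.02.03.02 open → in-quota 6%. → 6%.
Sum: 34% + 6% + 51% + 6% = 97%.

97%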